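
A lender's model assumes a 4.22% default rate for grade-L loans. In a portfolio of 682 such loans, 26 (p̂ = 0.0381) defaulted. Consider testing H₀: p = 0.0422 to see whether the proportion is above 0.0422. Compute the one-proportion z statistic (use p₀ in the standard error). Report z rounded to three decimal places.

z = -0.530

p̂ = 26/682 ≈ 0.03812.
Under H₀, SE = √(0.0422·0.9578/682) = √(5.92656e-05) = 0.00770.
z = (0.03812 − 0.0422)/0.00770 = -0.00408/0.00770 = -0.530.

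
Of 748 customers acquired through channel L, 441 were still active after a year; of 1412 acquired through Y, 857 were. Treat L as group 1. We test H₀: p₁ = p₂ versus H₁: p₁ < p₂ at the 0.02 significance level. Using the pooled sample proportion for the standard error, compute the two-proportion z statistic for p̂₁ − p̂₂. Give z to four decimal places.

z = -0.7843

p̂₁ = 441/748 = 0.589572, p̂₂ = 857/1412 = 0.606941.
Pooled p̂ = (441+857)/(748+1412) = 1298/2160 = 0.600926.
SE = √(p̂(1−p̂)(1/n₁+1/n₂)) = √(0.600926·0.399074·0.00204511) = √(0.000490447) = 0.022146.
z = (0.589572 − 0.606941)/0.022146 = -0.017369/0.022146 = -0.7843.
p-value = P(Z < -0.784) ≈ 0.2164. With α = 0.02, fail to reject H₀.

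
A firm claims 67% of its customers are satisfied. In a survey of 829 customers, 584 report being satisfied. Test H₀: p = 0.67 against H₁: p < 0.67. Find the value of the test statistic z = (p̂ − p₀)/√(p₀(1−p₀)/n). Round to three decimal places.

z = 2.110

p̂ = 584/829 = 0.70446.
Standard error under H₀: √(0.67×0.33/829) = 0.01633.
z = (0.70446 − 0.67)/0.01633 = 0.03446/0.01633 = 2.110.
p-value = P(Z < 2.110) ≈ 0.9826.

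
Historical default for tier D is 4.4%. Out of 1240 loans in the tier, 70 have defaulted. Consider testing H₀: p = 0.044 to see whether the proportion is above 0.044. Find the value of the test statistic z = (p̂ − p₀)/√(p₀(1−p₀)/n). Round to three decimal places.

p̂ = 70/1240 ≈ 0.056452.
Standard error under H₀: √(0.044×0.956/1240) = 0.005824.
z = (0.056452 − 0.044)/0.005824 = 0.012452/0.005824 = 2.138.

z = 2.138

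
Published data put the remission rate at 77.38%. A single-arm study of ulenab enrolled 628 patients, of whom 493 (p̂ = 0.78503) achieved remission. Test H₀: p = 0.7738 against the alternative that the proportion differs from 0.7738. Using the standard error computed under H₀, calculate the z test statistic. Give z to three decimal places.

p̂ = 493/628 ≈ 0.78503.
Standard error under H₀: √(0.7738×0.2262/628) = 0.01669.
z = (0.78503 − 0.7738)/0.01669 = 0.01123/0.01669 = 0.673.
Two-sided p-value ≈ 2·Φ(−0.673) = 0.5011.

z = 0.673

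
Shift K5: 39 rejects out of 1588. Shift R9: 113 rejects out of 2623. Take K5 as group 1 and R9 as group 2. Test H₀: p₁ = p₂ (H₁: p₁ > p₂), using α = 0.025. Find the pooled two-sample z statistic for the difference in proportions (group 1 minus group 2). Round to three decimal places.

z = -3.123

p̂₁ = 39/1588 ≈ 0.02456, p̂₂ = 113/2623 ≈ 0.04308.
Pooled p̂ = (39+113)/(1588+2623) = 152/4211 = 0.03610.
SE = √(p̂(1−p̂)(1/n₁+1/n₂)) = √(0.03610·0.96390·0.00101097) = √(3.51746e-05) = 0.00593.
z = (0.02456 − 0.04308)/0.00593 = -0.01852/0.00593 = -3.123.
p-value = P(Z > -3.123) ≈ 0.9991, so at α = 0.025 we fail to reject H₀.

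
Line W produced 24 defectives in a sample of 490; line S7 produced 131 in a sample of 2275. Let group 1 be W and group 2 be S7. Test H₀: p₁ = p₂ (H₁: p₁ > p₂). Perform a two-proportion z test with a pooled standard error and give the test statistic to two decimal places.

p̂₁ = 24/490 ≈ 0.0490, p̂₂ = 131/2275 ≈ 0.0576.
Pooled p̂ = (24+131)/(490+2275) = 155/2765 = 0.0561.
SE = √(0.0529154 × 0.00248038) = 0.0115.
z = (0.0490 − 0.0576)/0.0115 = -0.0086/0.0115 = -0.75.
p-value = P(Z > -0.751) ≈ 0.7736.

z = -0.75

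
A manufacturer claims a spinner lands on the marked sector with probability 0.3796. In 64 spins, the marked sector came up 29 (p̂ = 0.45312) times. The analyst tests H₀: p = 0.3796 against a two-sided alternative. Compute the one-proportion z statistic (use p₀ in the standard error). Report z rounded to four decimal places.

p̂ = 29/64 ≈ 0.453125.
SE = √(p₀(1−p₀)/n) = √(0.2355/64) = 0.060661.
z = (0.453125 − 0.3796)/0.060661 = 0.073525/0.060661 = 1.2121.
p-value = 2·P(Z > 1.212) ≈ 0.2255.

z = 1.2121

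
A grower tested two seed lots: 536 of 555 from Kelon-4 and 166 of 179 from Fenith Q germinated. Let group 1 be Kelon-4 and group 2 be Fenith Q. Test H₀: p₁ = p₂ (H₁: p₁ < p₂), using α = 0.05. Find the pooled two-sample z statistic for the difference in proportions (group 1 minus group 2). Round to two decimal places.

p̂₁ = 536/555 = 0.96577, p̂₂ = 166/179 = 0.92737.
Pooled p̂ = (536+166)/(555+179) = 702/734 = 0.95640.
SE = √(p̂(1−p̂)(1/n₁+1/n₂)) = √(0.95640·0.04360·0.00738839) = √(0.000308067) = 0.01755.
z = (0.96577 − 0.92737)/0.01755 = 0.03840/0.01755 = 2.19.
p-value = P(Z < 2.187) ≈ 0.9856; since p > α = 0.05, fail to reject H₀.

z = 2.19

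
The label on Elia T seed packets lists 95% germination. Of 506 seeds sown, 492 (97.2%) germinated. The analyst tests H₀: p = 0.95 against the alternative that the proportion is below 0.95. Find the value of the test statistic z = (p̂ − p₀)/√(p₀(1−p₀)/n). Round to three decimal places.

p̂ = 492/506 ≈ 0.972332.
Under H₀, SE = √(0.95·0.05/506) = √(9.38735e-05) = 0.009689.
z = (0.972332 − 0.95)/0.009689 = 0.022332/0.009689 = 2.305.

z = 2.305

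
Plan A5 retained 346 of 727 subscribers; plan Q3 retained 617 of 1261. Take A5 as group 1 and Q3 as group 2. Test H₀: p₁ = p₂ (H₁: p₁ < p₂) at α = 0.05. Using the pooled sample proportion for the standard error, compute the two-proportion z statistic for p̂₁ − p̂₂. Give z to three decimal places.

z = -0.574

p̂₁ = 346/727 = 0.47593, p̂₂ = 617/1261 = 0.48929.
Pooled p̂ = (346+617)/(727+1261) = 963/1988 = 0.48441.
SE = √(0.249757 × 0.00216854) = 0.02327.
z = (0.47593 − 0.48929)/0.02327 = -0.01336/0.02327 = -0.574.
p-value = P(Z < -0.574) ≈ 0.2829; since p > α = 0.05, fail to reject H₀.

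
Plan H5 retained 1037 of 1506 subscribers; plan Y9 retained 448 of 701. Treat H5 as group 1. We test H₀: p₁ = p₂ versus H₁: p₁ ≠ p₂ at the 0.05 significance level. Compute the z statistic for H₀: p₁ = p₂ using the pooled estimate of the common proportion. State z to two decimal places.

z = 2.31

p̂₁ = 1037/1506 = 0.68858, p̂₂ = 448/701 = 0.63909.
Pooled p̂ = (1037+448)/(1506+701) = 1485/2207 = 0.67286.
SE = √(p̂(1−p̂)(1/n₁+1/n₂)) = √(0.67286·0.32714·0.00209054) = √(0.00046017) = 0.02145.
z = (0.68858 − 0.63909)/0.02145 = 0.04949/0.02145 = 2.31.
p-value = 2·P(Z > 2.307) ≈ 0.0210; since p < α = 0.05, reject H₀.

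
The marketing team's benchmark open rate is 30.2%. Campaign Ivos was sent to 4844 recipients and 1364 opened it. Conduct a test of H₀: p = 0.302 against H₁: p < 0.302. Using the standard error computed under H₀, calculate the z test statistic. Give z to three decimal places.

z = -3.095

p̂ = 1364/4844 ≈ 0.281585.
Standard error under H₀: √(0.302×0.698/4844) = 0.006597.
z = (0.281585 − 0.302)/0.006597 = -0.020415/0.006597 = -3.095.
p-value = P(Z < -3.095) ≈ 0.0010.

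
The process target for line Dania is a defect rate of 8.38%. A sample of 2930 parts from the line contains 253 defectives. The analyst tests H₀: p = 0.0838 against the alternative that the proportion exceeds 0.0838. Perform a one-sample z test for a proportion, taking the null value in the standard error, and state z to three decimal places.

z = 0.498

p̂ = 253/2930 = 0.08635.
SE = √(p₀(1−p₀)/n) = √(0.076778/2930) = 0.00512.
z = (0.08635 − 0.0838)/0.00512 = 0.00255/0.00512 = 0.498.
p-value = P(Z > 0.498) ≈ 0.3093.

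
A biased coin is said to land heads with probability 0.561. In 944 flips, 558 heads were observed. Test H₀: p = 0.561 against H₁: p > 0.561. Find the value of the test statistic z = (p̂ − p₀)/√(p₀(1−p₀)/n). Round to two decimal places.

z = 1.86

p̂ = 558/944 = 0.5911.
SE = √(p₀(1−p₀)/n) = √(0.24628/944) = 0.0162.
z = (0.5911 − 0.561)/0.0162 = 0.0301/0.0162 = 1.86.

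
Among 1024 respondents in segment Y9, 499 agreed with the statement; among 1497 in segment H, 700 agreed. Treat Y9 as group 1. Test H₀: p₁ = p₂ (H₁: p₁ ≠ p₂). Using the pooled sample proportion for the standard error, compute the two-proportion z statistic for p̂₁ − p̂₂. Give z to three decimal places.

p̂₁ = 499/1024 = 0.48730, p̂₂ = 700/1497 = 0.46760.
Pooled p̂ = (499+700)/(1024+1497) = 1199/2521 = 0.47560.
SE = √(p̂(1−p̂)(1/n₁+1/n₂)) = √(0.47560·0.52440·0.00164457) = √(0.000410163) = 0.02025.
z = (0.48730 − 0.46760)/0.02025 = 0.01970/0.02025 = 0.973.
Two-sided p-value ≈ 2·Φ(−0.973) = 0.3306.

z = 0.973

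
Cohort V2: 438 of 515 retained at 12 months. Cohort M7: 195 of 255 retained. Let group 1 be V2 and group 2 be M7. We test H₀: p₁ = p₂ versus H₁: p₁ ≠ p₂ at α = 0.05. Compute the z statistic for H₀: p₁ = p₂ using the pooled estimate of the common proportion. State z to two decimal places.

z = 2.93

p̂₁ = 438/515 ≈ 0.8505, p̂₂ = 195/255 ≈ 0.7647.
Pooled p̂ = (438+195)/(515+255) = 633/770 = 0.8221.
SE = √(p̂(1−p̂)(1/n₁+1/n₂)) = √(0.8221·0.1779·0.00586332) = √(0.000857603) = 0.0293.
z = (0.8505 − 0.7647)/0.0293 = 0.0858/0.0293 = 2.93.
p-value = 2·P(Z > 2.929) ≈ 0.0034; since p < α = 0.05, reject H₀.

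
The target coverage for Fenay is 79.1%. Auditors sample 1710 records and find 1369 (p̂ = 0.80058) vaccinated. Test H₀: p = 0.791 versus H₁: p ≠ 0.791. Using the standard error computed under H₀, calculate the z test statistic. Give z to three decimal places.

p̂ = 1369/1710 ≈ 0.80058.
SE = √(p₀(1−p₀)/n) = √(0.16532/1710) = 0.00983.
z = (0.80058 − 0.791)/0.00983 = 0.00958/0.00983 = 0.975.

z = 0.975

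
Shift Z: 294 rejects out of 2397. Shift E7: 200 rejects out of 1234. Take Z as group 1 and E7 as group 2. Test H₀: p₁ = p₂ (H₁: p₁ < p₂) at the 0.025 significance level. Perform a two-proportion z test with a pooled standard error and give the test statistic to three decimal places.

z = -3.282

p̂₁ = 294/2397 = 0.12265, p̂₂ = 200/1234 = 0.16207.
Pooled p̂ = (294+200)/(2397+1234) = 494/3631 = 0.13605.
SE = √(0.117541 × 0.00122756) = 0.01201.
z = (0.12265 − 0.16207)/0.01201 = -0.03942/0.01201 = -3.282.
p-value = P(Z < -3.282) ≈ 0.0005, so at α = 0.025 we reject H₀.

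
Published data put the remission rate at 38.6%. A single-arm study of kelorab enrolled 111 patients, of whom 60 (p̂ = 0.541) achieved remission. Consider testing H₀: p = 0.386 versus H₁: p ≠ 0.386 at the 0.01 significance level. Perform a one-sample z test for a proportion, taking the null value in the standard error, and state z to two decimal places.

p̂ = 60/111 ≈ 0.5405.
SE = √(p₀(1−p₀)/n) = √(0.237/111) = 0.0462.
z = (0.5405 − 0.386)/0.0462 = 0.1545/0.0462 = 3.34.
Two-sided p-value ≈ 2·Φ(−3.344) = 0.0008; since p < α = 0.01, reject H₀.

z = 3.34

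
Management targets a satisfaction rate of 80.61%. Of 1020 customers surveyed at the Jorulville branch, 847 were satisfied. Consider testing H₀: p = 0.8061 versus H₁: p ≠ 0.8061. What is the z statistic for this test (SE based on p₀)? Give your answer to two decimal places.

p̂ = 847/1020 = 0.8304.
SE = √(p₀(1−p₀)/n) = √(0.1563/1020) = 0.0124.
z = (0.8304 − 0.8061)/0.0124 = 0.0243/0.0124 = 1.96.
Two-sided p-value ≈ 2·Φ(−1.962) = 0.0497.

z = 1.96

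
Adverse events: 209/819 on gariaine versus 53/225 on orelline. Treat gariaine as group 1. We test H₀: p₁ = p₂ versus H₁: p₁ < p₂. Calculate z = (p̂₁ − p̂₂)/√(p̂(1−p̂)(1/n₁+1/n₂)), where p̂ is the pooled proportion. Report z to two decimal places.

z = 0.60

p̂₁ = 209/819 = 0.2552, p̂₂ = 53/225 = 0.2356.
Pooled p̂ = (209+53)/(819+225) = 262/1044 = 0.2510.
SE = √(p̂(1−p̂)(1/n₁+1/n₂)) = √(0.2510·0.7490·0.00566545) = √(0.00106498) = 0.0326.
z = (0.2552 − 0.2356)/0.0326 = 0.0196/0.0326 = 0.60.
p-value = P(Z < 0.602) ≈ 0.7263.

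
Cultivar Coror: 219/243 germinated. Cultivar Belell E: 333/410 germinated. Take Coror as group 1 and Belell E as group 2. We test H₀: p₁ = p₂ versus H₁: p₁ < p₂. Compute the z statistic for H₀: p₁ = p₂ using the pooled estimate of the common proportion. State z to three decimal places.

p̂₁ = 219/243 = 0.90123, p̂₂ = 333/410 = 0.81220.
Pooled p̂ = (219+333)/(243+410) = 552/653 = 0.84533.
SE = √(0.130748 × 0.00655425) = 0.02927.
z = (0.90123 − 0.81220)/0.02927 = 0.08903/0.02927 = 3.042.

z = 3.042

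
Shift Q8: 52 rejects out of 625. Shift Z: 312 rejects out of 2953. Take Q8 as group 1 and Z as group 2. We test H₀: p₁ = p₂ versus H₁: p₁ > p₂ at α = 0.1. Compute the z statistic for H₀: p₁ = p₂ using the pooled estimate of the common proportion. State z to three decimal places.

z = -1.687

p̂₁ = 52/625 = 0.08320, p̂₂ = 312/2953 = 0.10566.
Pooled p̂ = (52+312)/(625+2953) = 364/3578 = 0.10173.
SE = √(0.0913832 × 0.00193864) = 0.01331.
z = (0.08320 − 0.10566)/0.01331 = -0.02246/0.01331 = -1.687.
p-value = P(Z > -1.687) ≈ 0.9542, so at α = 0.1 we fail to reject H₀.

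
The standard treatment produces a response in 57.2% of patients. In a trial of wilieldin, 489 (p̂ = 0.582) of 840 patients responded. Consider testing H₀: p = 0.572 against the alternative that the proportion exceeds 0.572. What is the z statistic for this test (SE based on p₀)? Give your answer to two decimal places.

z = 0.59

p̂ = 489/840 ≈ 0.5821.
Standard error under H₀: √(0.572×0.428/840) = 0.0171.
z = (0.5821 − 0.572)/0.0171 = 0.0101/0.0171 = 0.59.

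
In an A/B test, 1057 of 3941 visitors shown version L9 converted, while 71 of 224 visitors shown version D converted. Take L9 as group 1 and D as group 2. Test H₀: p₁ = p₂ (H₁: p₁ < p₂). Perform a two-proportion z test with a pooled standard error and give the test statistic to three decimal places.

z = -1.597

p̂₁ = 1057/3941 = 0.26821, p̂₂ = 71/224 = 0.31696.
Pooled p̂ = (1057+71)/(3941+224) = 1128/4165 = 0.27083.
SE = √(0.19748 × 0.00471803) = 0.03052.
z = (0.26821 − 0.31696)/0.03052 = -0.04875/0.03052 = -1.597.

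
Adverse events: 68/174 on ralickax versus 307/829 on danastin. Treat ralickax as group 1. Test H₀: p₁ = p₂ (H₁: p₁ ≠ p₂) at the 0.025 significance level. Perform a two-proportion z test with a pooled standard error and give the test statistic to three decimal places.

z = 0.508

p̂₁ = 68/174 ≈ 0.390805, p̂₂ = 307/829 ≈ 0.370326.
Pooled p̂ = (68+307)/(174+829) = 375/1003 = 0.373878.
SE = √(0.234093 × 0.0069534) = 0.040345.
z = (0.390805 − 0.370326)/0.040345 = 0.020479/0.040345 = 0.508.
p-value = 2·P(Z > 0.508) ≈ 0.6117. With α = 0.025, fail to reject H₀.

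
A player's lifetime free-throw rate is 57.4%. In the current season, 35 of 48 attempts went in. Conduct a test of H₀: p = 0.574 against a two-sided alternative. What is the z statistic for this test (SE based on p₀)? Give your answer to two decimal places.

z = 2.17

p̂ = 35/48 = 0.7292.
Standard error under H₀: √(0.574×0.426/48) = 0.0714.
z = (0.7292 − 0.574)/0.0714 = 0.1552/0.0714 = 2.17.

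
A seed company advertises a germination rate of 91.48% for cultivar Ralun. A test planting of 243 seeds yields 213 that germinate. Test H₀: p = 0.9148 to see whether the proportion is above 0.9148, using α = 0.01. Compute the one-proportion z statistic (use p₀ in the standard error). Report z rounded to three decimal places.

p̂ = 213/243 ≈ 0.87654.
SE = √(p₀(1−p₀)/n) = √(0.077941/243) = 0.01791.
z = (0.87654 − 0.9148)/0.01791 = -0.03826/0.01791 = -2.136.
p-value = P(Z > -2.136) ≈ 0.9837, so at α = 0.01 we fail to reject H₀.

z = -2.136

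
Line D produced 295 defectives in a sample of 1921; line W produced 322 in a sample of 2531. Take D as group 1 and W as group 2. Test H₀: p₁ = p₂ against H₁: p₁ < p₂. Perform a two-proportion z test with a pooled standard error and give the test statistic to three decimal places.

z = 2.520

p̂₁ = 295/1921 = 0.153566, p̂₂ = 322/2531 = 0.127222.
Pooled p̂ = (295+322)/(1921+2531) = 617/4452 = 0.138589.
SE = √(p̂(1−p̂)(1/n₁+1/n₂)) = √(0.138589·0.861411·0.000915663) = √(0.000109314) = 0.010455.
z = (0.153566 − 0.127222)/0.010455 = 0.026344/0.010455 = 2.520.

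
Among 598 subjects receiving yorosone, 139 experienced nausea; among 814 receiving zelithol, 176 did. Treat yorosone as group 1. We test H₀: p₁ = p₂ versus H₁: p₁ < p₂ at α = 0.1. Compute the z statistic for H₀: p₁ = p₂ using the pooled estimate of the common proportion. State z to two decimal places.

p̂₁ = 139/598 ≈ 0.2324, p̂₂ = 176/814 ≈ 0.2162.
Pooled p̂ = (139+176)/(598+814) = 315/1412 = 0.2231.
SE = √(p̂(1−p̂)(1/n₁+1/n₂)) = √(0.2231·0.7769·0.00290074) = √(0.000502756) = 0.0224.
z = (0.2324 − 0.2162)/0.0224 = 0.0162/0.0224 = 0.72.
p-value = P(Z < 0.724) ≈ 0.7654. With α = 0.1, fail to reject H₀.

z = 0.72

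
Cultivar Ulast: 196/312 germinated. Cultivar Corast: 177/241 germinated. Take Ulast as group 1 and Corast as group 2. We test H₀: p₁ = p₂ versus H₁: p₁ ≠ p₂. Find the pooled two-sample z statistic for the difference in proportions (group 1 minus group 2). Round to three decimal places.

z = -2.644

p̂₁ = 196/312 = 0.62821, p̂₂ = 177/241 = 0.73444.
Pooled p̂ = (196+177)/(312+241) = 373/553 = 0.67450.
SE = √(0.219549 × 0.00735451) = 0.04018.
z = (0.62821 − 0.73444)/0.04018 = -0.10623/0.04018 = -2.644.
Two-sided p-value ≈ 2·Φ(−2.644) = 0.0082.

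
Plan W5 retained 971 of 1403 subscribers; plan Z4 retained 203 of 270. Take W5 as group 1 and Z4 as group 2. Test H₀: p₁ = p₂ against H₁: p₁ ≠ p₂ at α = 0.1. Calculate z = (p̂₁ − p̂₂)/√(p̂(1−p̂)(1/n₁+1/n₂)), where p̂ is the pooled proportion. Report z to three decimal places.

z = -1.966

p̂₁ = 971/1403 ≈ 0.69209, p̂₂ = 203/270 ≈ 0.75185.
Pooled p̂ = (971+203)/(1403+270) = 1174/1673 = 0.70173.
SE = √(p̂(1−p̂)(1/n₁+1/n₂)) = √(0.70173·0.29827·0.00441646) = √(0.000924382) = 0.03040.
z = (0.69209 − 0.75185)/0.03040 = -0.05976/0.03040 = -1.966.
Two-sided p-value ≈ 2·Φ(−1.966) = 0.0493, so at α = 0.1 we reject H₀.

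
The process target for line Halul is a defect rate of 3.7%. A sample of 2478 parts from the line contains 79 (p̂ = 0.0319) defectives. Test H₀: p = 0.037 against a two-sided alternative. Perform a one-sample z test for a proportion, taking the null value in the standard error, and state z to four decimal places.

z = -1.3501

p̂ = 79/2478 ≈ 0.0318805.
SE = √(p₀(1−p₀)/n) = √(0.035631/2478) = 0.0037920.
z = (0.0318805 − 0.037)/0.0037920 = -0.0051195/0.0037920 = -1.3501.
p-value = 2·P(Z > 1.350) ≈ 0.1770.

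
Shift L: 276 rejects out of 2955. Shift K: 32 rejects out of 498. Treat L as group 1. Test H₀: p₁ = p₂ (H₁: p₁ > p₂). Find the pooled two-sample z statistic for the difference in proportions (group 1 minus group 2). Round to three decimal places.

p̂₁ = 276/2955 = 0.093401, p̂₂ = 32/498 = 0.064257.
Pooled p̂ = (276+32)/(2955+498) = 308/3453 = 0.089198.
SE = √(p̂(1−p̂)(1/n₁+1/n₂)) = √(0.089198·0.910802·0.00234644) = √(0.000190629) = 0.013807.
z = (0.093401 − 0.064257)/0.013807 = 0.029144/0.013807 = 2.111.
p-value = P(Z > 2.111) ≈ 0.0174.

z = 2.111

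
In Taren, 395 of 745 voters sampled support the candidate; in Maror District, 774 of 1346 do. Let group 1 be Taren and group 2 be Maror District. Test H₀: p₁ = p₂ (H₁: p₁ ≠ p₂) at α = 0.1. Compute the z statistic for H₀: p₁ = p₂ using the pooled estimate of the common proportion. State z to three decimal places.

p̂₁ = 395/745 ≈ 0.53020, p̂₂ = 774/1346 ≈ 0.57504.
Pooled p̂ = (395+774)/(745+1346) = 1169/2091 = 0.55906.
SE = √(0.246512 × 0.00208522) = 0.02267.
z = (0.53020 − 0.57504)/0.02267 = -0.04484/0.02267 = -1.978.
p-value = 2·P(Z > 1.978) ≈ 0.0480; since p < α = 0.1, reject H₀.

z = -1.978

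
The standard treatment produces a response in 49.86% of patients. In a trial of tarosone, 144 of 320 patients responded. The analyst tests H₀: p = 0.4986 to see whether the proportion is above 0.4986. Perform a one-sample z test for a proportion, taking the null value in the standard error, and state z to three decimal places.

p̂ = 144/320 = 0.45000.
Standard error under H₀: √(0.4986×0.5014/320) = 0.02795.
z = (0.45000 − 0.4986)/0.02795 = -0.04860/0.02795 = -1.739.

z = -1.739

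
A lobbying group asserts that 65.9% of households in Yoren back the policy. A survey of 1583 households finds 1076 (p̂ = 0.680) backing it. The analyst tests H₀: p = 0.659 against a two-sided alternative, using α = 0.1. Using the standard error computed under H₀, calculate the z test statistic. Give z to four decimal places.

z = 1.7392

p̂ = 1076/1583 ≈ 0.679722.
Under H₀, SE = √(0.659·0.341/1583) = √(0.000141958) = 0.011915.
z = (0.679722 − 0.659)/0.011915 = 0.020722/0.011915 = 1.7392.
p-value = 2·P(Z > 1.739) ≈ 0.0820, so at α = 0.1 we reject H₀.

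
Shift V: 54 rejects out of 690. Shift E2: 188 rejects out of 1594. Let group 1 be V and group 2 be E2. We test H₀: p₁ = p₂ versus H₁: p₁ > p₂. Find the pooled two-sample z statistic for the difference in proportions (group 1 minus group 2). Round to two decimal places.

p̂₁ = 54/690 ≈ 0.0783, p̂₂ = 188/1594 ≈ 0.1179.
Pooled p̂ = (54+188)/(690+1594) = 242/2284 = 0.1060.
SE = √(p̂(1−p̂)(1/n₁+1/n₂)) = √(0.1060·0.8940·0.00207663) = √(0.000196715) = 0.0140.
z = (0.0783 − 0.1179)/0.0140 = -0.0396/0.0140 = -2.83.

z = -2.83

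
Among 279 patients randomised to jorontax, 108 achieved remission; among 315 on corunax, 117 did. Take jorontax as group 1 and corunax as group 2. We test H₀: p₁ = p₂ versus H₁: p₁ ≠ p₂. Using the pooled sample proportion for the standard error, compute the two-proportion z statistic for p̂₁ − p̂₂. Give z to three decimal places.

z = 0.393

p̂₁ = 108/279 = 0.38710, p̂₂ = 117/315 = 0.37143.
Pooled p̂ = (108+117)/(279+315) = 225/594 = 0.37879.
SE = √(0.235308 × 0.00675883) = 0.03988.
z = (0.38710 − 0.37143)/0.03988 = 0.01567/0.03988 = 0.393.
Two-sided p-value ≈ 2·Φ(−0.393) = 0.6944.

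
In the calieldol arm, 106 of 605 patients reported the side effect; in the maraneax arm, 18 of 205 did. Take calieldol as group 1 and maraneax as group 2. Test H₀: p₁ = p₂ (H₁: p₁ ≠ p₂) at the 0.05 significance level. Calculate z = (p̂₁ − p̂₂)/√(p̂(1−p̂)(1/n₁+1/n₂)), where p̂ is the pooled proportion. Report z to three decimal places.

z = 3.004

p̂₁ = 106/605 ≈ 0.17521, p̂₂ = 18/205 ≈ 0.08780.
Pooled p̂ = (106+18)/(605+205) = 124/810 = 0.15309.
SE = √(0.129651 × 0.00653094) = 0.02910.
z = (0.17521 − 0.08780)/0.02910 = 0.08741/0.02910 = 3.004.
p-value = 2·P(Z > 3.004) ≈ 0.0027. With α = 0.05, reject H₀.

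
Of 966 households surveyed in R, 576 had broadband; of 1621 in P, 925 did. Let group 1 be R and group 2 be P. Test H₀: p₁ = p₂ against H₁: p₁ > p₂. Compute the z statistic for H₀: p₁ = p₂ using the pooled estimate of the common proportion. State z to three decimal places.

z = 1.278

p̂₁ = 576/966 = 0.59627, p̂₂ = 925/1621 = 0.57064.
Pooled p̂ = (576+925)/(966+1621) = 1501/2587 = 0.58021.
SE = √(0.243567 × 0.0016521) = 0.02006.
z = (0.59627 − 0.57064)/0.02006 = 0.02563/0.02006 = 1.278.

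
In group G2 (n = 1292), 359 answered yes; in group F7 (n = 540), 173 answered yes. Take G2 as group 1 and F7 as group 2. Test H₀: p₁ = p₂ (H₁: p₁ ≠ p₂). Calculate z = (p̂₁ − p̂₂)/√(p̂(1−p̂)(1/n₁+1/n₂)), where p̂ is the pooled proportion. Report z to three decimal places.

p̂₁ = 359/1292 = 0.277864, p̂₂ = 173/540 = 0.320370.
Pooled p̂ = (359+173)/(1292+540) = 532/1832 = 0.290393.
SE = √(0.206065 × 0.00262585) = 0.023261.
z = (0.277864 − 0.320370)/0.023261 = -0.042506/0.023261 = -1.827.

z = -1.827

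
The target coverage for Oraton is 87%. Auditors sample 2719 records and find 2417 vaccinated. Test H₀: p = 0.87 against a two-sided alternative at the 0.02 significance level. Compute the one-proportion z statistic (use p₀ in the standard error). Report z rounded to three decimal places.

p̂ = 2417/2719 ≈ 0.88893.
Standard error under H₀: √(0.87×0.13/2719) = 0.00645.
z = (0.88893 − 0.87)/0.00645 = 0.01893/0.00645 = 2.935.
Two-sided p-value ≈ 2·Φ(−2.935) = 0.0033, so at α = 0.02 we reject H₀.

z = 2.935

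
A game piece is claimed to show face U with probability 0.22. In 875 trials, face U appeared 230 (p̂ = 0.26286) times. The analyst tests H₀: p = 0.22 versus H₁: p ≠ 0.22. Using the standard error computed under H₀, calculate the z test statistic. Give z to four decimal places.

p̂ = 230/875 ≈ 0.262857.
Under H₀, SE = √(0.22·0.78/875) = √(0.000196114) = 0.014004.
z = (0.262857 − 0.22)/0.014004 = 0.042857/0.014004 = 3.0603.
p-value = 2·P(Z > 3.060) ≈ 0.0022.

z = 3.0603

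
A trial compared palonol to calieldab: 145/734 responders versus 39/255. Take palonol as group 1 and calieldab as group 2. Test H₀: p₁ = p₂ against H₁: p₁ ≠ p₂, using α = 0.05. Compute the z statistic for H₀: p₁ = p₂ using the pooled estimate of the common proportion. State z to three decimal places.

z = 1.577

p̂₁ = 145/734 = 0.19755, p̂₂ = 39/255 = 0.15294.
Pooled p̂ = (145+39)/(734+255) = 184/989 = 0.18605.
SE = √(0.151433 × 0.00528397) = 0.02829.
z = (0.19755 − 0.15294)/0.02829 = 0.04461/0.02829 = 1.577.
Two-sided p-value ≈ 2·Φ(−1.577) = 0.1148; since p > α = 0.05, fail to reject H₀.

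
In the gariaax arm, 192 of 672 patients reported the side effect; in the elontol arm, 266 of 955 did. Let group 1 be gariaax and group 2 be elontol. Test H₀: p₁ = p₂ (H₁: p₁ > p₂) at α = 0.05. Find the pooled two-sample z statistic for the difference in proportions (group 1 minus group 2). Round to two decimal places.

z = 0.32

p̂₁ = 192/672 ≈ 0.2857, p̂₂ = 266/955 ≈ 0.2785.
Pooled p̂ = (192+266)/(672+955) = 458/1627 = 0.2815.
SE = √(p̂(1−p̂)(1/n₁+1/n₂)) = √(0.2815·0.7185·0.00253522) = √(0.000512767) = 0.0226.
z = (0.2857 − 0.2785)/0.0226 = 0.0072/0.0226 = 0.32.
p-value = P(Z > 0.317) ≈ 0.3756; since p > α = 0.05, fail to reject H₀.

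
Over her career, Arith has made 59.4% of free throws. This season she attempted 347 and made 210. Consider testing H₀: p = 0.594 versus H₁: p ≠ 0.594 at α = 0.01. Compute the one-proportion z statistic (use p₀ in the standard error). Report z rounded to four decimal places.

p̂ = 210/347 ≈ 0.6051873.
Standard error under H₀: √(0.594×0.406/347) = 0.0263628.
z = (0.6051873 − 0.594)/0.0263628 = 0.0111873/0.0263628 = 0.4244.
p-value = 2·P(Z > 0.424) ≈ 0.6713; since p > α = 0.01, fail to reject H₀.

z = 0.4244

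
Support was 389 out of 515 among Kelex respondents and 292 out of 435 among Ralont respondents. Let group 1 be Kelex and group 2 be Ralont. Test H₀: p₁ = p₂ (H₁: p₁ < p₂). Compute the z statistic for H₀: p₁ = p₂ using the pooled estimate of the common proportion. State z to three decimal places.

p̂₁ = 389/515 = 0.75534, p̂₂ = 292/435 = 0.67126.
Pooled p̂ = (389+292)/(515+435) = 681/950 = 0.71684.
SE = √(p̂(1−p̂)(1/n₁+1/n₂)) = √(0.71684·0.28316·0.0042406) = √(0.000860754) = 0.02934.
z = (0.75534 − 0.67126)/0.02934 = 0.08408/0.02934 = 2.866.

z = 2.866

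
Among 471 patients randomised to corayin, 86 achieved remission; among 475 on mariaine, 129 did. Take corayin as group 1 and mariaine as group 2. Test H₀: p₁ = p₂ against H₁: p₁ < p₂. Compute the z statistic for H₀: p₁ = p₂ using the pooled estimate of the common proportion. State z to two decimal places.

z = -3.27

p̂₁ = 86/471 = 0.18259, p̂₂ = 129/475 = 0.27158.
Pooled p̂ = (86+129)/(471+475) = 215/946 = 0.22727.
SE = √(p̂(1−p̂)(1/n₁+1/n₂)) = √(0.22727·0.77273·0.00422841) = √(0.000742592) = 0.02725.
z = (0.18259 − 0.27158)/0.02725 = -0.08899/0.02725 = -3.27.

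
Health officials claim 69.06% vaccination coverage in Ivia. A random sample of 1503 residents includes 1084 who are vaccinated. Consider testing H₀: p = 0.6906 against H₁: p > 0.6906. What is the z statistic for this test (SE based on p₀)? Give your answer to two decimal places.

p̂ = 1084/1503 ≈ 0.7212.
Under H₀, SE = √(0.6906·0.3094/1503) = √(0.000142163) = 0.0119.
z = (0.7212 − 0.6906)/0.0119 = 0.0306/0.0119 = 2.57.

z = 2.57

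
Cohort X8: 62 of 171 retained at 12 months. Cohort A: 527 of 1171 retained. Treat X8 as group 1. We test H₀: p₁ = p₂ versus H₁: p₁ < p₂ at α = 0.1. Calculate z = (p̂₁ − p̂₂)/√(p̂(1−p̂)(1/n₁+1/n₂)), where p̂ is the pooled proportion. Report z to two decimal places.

z = -2.15

p̂₁ = 62/171 = 0.3626, p̂₂ = 527/1171 = 0.4500.
Pooled p̂ = (62+527)/(171+1171) = 589/1342 = 0.4389.
SE = √(0.246266 × 0.00670192) = 0.0406.
z = (0.3626 − 0.4500)/0.0406 = -0.0874/0.0406 = -2.15.
p-value = P(Z < -2.153) ≈ 0.0157; since p < α = 0.1, reject H₀.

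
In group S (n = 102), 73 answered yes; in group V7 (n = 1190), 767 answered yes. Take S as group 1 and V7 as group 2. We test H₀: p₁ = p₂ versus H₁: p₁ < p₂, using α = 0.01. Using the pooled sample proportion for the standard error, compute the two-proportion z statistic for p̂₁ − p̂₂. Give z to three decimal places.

p̂₁ = 73/102 = 0.71569, p̂₂ = 767/1190 = 0.64454.
Pooled p̂ = (73+767)/(102+1190) = 840/1292 = 0.65015.
SE = √(p̂(1−p̂)(1/n₁+1/n₂)) = √(0.65015·0.34985·0.0106443) = √(0.00242107) = 0.04920.
z = (0.71569 − 0.64454)/0.04920 = 0.07115/0.04920 = 1.446.
p-value = P(Z < 1.446) ≈ 0.9259; since p > α = 0.01, fail to reject H₀.

z = 1.446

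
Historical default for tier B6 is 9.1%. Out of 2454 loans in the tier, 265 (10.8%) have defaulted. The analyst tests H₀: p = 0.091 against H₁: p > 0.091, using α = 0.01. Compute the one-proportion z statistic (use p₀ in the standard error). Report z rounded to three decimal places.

p̂ = 265/2454 = 0.107987.
Under H₀, SE = √(0.091·0.909/2454) = √(3.37078e-05) = 0.005806.
z = (0.107987 − 0.091)/0.005806 = 0.016987/0.005806 = 2.926.
p-value = P(Z > 2.926) ≈ 0.0017. With α = 0.01, reject H₀.

z = 2.926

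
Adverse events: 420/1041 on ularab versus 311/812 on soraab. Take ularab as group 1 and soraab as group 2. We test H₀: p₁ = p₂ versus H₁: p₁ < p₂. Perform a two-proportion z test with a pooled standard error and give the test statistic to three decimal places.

z = 0.894

p̂₁ = 420/1041 = 0.40346, p̂₂ = 311/812 = 0.38300.
Pooled p̂ = (420+311)/(1041+812) = 731/1853 = 0.39450.
SE = √(0.238869 × 0.00219214) = 0.02288.
z = (0.40346 − 0.38300)/0.02288 = 0.02046/0.02288 = 0.894.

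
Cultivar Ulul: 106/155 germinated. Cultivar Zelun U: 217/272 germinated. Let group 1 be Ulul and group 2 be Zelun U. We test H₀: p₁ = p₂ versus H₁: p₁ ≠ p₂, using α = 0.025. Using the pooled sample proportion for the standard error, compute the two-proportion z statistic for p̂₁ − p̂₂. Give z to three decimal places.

z = -2.637

p̂₁ = 106/155 ≈ 0.68387, p̂₂ = 217/272 ≈ 0.79779.
Pooled p̂ = (106+217)/(155+272) = 323/427 = 0.75644.
SE = √(0.184238 × 0.0101281) = 0.04320.
z = (0.68387 − 0.79779)/0.04320 = -0.11392/0.04320 = -2.637.
p-value = 2·P(Z > 2.637) ≈ 0.0084. With α = 0.025, reject H₀.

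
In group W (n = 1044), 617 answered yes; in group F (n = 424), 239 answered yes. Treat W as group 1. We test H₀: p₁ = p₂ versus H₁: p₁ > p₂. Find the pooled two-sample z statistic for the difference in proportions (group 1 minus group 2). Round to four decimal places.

p̂₁ = 617/1044 = 0.590996, p̂₂ = 239/424 = 0.563679.
Pooled p̂ = (617+239)/(1044+424) = 856/1468 = 0.583106.
SE = √(0.243093 × 0.00331634) = 0.028393.
z = (0.590996 − 0.563679)/0.028393 = 0.027317/0.028393 = 0.9621.

z = 0.9621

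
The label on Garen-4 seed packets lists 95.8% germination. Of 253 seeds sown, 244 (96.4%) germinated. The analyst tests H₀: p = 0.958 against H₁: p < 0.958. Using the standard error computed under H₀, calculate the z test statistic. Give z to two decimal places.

z = 0.51

p̂ = 244/253 ≈ 0.9644.
SE = √(p₀(1−p₀)/n) = √(0.040236/253) = 0.0126.
z = (0.9644 − 0.958)/0.0126 = 0.0064/0.0126 = 0.51.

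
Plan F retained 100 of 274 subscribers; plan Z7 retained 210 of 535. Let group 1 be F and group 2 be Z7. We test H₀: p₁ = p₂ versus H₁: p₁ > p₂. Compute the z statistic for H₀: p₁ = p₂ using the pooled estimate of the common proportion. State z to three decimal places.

z = -0.763

p̂₁ = 100/274 = 0.36496, p̂₂ = 210/535 = 0.39252.
Pooled p̂ = (100+210)/(274+535) = 310/809 = 0.38319.
SE = √(0.236355 × 0.00551879) = 0.03612.
z = (0.36496 − 0.39252)/0.03612 = -0.02756/0.03612 = -0.763.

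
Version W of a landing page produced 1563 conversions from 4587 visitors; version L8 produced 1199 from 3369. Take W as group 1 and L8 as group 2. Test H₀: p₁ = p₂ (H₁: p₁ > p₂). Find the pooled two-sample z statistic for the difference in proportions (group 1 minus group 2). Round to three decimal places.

p̂₁ = 1563/4587 ≈ 0.34075, p̂₂ = 1199/3369 ≈ 0.35589.
Pooled p̂ = (1563+1199)/(4587+3369) = 2762/7956 = 0.34716.
SE = √(p̂(1−p̂)(1/n₁+1/n₂)) = √(0.34716·0.65284·0.000514831) = √(0.000116681) = 0.01080.
z = (0.34075 − 0.35589)/0.01080 = -0.01514/0.01080 = -1.402.
p-value = P(Z > -1.402) ≈ 0.9196.

z = -1.402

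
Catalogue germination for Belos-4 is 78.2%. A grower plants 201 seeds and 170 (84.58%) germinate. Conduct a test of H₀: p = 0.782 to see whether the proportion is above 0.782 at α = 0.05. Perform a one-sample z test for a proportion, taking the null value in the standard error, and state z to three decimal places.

z = 2.190

p̂ = 170/201 ≈ 0.84577.
Under H₀, SE = √(0.782·0.218/201) = √(0.000848139) = 0.02912.
z = (0.84577 − 0.782)/0.02912 = 0.06377/0.02912 = 2.190.
p-value = P(Z > 2.190) ≈ 0.0143. With α = 0.05, reject H₀.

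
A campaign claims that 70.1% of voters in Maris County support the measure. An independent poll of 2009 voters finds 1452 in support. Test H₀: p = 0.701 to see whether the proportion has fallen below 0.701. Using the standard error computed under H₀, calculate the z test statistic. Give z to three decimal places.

p̂ = 1452/2009 = 0.722748.
SE = √(p₀(1−p₀)/n) = √(0.2096/2009) = 0.010214.
z = (0.722748 − 0.701)/0.010214 = 0.021748/0.010214 = 2.129.
p-value = P(Z < 2.129) ≈ 0.9834.

z = 2.129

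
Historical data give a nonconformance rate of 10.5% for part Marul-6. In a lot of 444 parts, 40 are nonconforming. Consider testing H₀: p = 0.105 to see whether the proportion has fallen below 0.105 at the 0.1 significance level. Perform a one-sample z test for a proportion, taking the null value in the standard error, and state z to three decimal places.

z = -1.025

p̂ = 40/444 = 0.09009.
Standard error under H₀: √(0.105×0.895/444) = 0.01455.
z = (0.09009 − 0.105)/0.01455 = -0.01491/0.01455 = -1.025.
p-value = P(Z < -1.025) ≈ 0.1527, so at α = 0.1 we fail to reject H₀.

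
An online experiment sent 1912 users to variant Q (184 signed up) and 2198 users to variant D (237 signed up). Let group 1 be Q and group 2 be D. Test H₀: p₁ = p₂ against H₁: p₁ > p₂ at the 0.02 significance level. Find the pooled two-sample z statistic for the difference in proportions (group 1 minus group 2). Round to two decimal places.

p̂₁ = 184/1912 = 0.0962, p̂₂ = 237/2198 = 0.1078.
Pooled p̂ = (184+237)/(1912+2198) = 421/4110 = 0.1024.
SE = √(p̂(1−p̂)(1/n₁+1/n₂)) = √(0.1024·0.8976·0.000977972) = √(8.99152e-05) = 0.0095.
z = (0.0962 − 0.1078)/0.0095 = -0.0116/0.0095 = -1.22.
p-value = P(Z > -1.222) ≈ 0.8892. With α = 0.02, fail to reject H₀.

z = -1.22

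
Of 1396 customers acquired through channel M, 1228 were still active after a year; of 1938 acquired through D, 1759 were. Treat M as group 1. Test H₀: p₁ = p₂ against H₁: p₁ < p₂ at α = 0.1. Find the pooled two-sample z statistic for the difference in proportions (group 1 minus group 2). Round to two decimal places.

z = -2.61

p̂₁ = 1228/1396 = 0.8797, p̂₂ = 1759/1938 = 0.9076.
Pooled p̂ = (1228+1759)/(1396+1938) = 2987/3334 = 0.8959.
SE = √(p̂(1−p̂)(1/n₁+1/n₂)) = √(0.8959·0.1041·0.00123233) = √(0.000114911) = 0.0107.
z = (0.8797 − 0.9076)/0.0107 = -0.0279/0.0107 = -2.61.
p-value = P(Z < -2.610) ≈ 0.0045. With α = 0.1, reject H₀.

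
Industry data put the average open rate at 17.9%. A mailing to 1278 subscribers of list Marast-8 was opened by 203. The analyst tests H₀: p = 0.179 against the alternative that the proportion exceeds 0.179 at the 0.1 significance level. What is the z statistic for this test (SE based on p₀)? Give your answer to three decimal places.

p̂ = 203/1278 = 0.158842.
SE = √(p₀(1−p₀)/n) = √(0.14696/1278) = 0.010723.
z = (0.158842 − 0.179)/0.010723 = -0.020158/0.010723 = -1.880.
p-value = P(Z > -1.880) ≈ 0.9699, so at α = 0.1 we fail to reject H₀.

z = -1.880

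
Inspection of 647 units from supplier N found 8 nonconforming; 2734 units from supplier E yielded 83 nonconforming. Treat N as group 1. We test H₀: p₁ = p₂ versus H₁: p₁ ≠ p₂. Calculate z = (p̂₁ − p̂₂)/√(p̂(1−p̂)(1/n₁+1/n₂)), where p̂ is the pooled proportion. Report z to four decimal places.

z = -2.5432

p̂₁ = 8/647 = 0.012365, p̂₂ = 83/2734 = 0.030358.
Pooled p̂ = (8+83)/(647+2734) = 91/3381 = 0.026915.
SE = √(p̂(1−p̂)(1/n₁+1/n₂)) = √(0.026915·0.973085·0.00191136) = √(5.00598e-05) = 0.007075.
z = (0.012365 − 0.030358)/0.007075 = -0.017993/0.007075 = -2.5432.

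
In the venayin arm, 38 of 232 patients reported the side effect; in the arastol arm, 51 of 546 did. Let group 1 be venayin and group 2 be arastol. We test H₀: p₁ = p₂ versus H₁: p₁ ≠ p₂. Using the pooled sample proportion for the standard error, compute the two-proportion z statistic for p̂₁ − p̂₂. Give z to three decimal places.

p̂₁ = 38/232 ≈ 0.16379, p̂₂ = 51/546 ≈ 0.09341.
Pooled p̂ = (38+51)/(232+546) = 89/778 = 0.11440.
SE = √(0.101309 × 0.00614185) = 0.02494.
z = (0.16379 − 0.09341)/0.02494 = 0.07038/0.02494 = 2.822.

z = 2.822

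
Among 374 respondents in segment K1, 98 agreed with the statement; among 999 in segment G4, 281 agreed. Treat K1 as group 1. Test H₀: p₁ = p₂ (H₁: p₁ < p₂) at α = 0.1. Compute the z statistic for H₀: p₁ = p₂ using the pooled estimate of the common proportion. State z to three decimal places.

z = -0.710

p̂₁ = 98/374 ≈ 0.26203, p̂₂ = 281/999 ≈ 0.28128.
Pooled p̂ = (98+281)/(374+999) = 379/1373 = 0.27604.
SE = √(0.199841 × 0.0036748) = 0.02710.
z = (0.26203 − 0.28128)/0.02710 = -0.01925/0.02710 = -0.710.
p-value = P(Z < -0.710) ≈ 0.2388; since p > α = 0.1, fail to reject H₀.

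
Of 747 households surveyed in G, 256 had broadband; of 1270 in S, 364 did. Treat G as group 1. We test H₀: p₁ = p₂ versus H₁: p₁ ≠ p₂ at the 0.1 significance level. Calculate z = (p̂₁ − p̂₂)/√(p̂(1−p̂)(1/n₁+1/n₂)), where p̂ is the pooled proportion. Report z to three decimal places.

z = 2.636

p̂₁ = 256/747 ≈ 0.34270, p̂₂ = 364/1270 ≈ 0.28661.
Pooled p̂ = (256+364)/(747+1270) = 620/2017 = 0.30739.
SE = √(p̂(1−p̂)(1/n₁+1/n₂)) = √(0.30739·0.69261·0.00212609) = √(0.000452645) = 0.02128.
z = (0.34270 − 0.28661)/0.02128 = 0.05609/0.02128 = 2.636.
p-value = 2·P(Z > 2.636) ≈ 0.0084, so at α = 0.1 we reject H₀.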